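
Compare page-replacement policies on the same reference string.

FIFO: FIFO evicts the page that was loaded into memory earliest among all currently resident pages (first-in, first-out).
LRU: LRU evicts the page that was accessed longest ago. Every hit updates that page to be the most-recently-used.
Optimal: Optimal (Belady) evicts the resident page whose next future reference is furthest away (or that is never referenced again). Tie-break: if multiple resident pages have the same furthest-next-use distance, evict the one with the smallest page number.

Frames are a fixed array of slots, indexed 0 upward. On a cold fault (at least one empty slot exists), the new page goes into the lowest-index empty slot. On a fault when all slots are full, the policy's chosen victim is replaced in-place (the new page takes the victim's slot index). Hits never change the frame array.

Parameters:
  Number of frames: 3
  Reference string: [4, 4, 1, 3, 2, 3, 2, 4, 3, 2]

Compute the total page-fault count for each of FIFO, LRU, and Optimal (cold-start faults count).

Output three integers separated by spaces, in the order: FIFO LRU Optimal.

Answer: 5 5 4

Derivation:
--- FIFO ---
  step 0: ref 4 -> FAULT, frames=[4,-,-] (faults so far: 1)
  step 1: ref 4 -> HIT, frames=[4,-,-] (faults so far: 1)
  step 2: ref 1 -> FAULT, frames=[4,1,-] (faults so far: 2)
  step 3: ref 3 -> FAULT, frames=[4,1,3] (faults so far: 3)
  step 4: ref 2 -> FAULT, evict 4, frames=[2,1,3] (faults so far: 4)
  step 5: ref 3 -> HIT, frames=[2,1,3] (faults so far: 4)
  step 6: ref 2 -> HIT, frames=[2,1,3] (faults so far: 4)
  step 7: ref 4 -> FAULT, evict 1, frames=[2,4,3] (faults so far: 5)
  step 8: ref 3 -> HIT, frames=[2,4,3] (faults so far: 5)
  step 9: ref 2 -> HIT, frames=[2,4,3] (faults so far: 5)
  FIFO total faults: 5
--- LRU ---
  step 0: ref 4 -> FAULT, frames=[4,-,-] (faults so far: 1)
  step 1: ref 4 -> HIT, frames=[4,-,-] (faults so far: 1)
  step 2: ref 1 -> FAULT, frames=[4,1,-] (faults so far: 2)
  step 3: ref 3 -> FAULT, frames=[4,1,3] (faults so far: 3)
  step 4: ref 2 -> FAULT, evict 4, frames=[2,1,3] (faults so far: 4)
  step 5: ref 3 -> HIT, frames=[2,1,3] (faults so far: 4)
  step 6: ref 2 -> HIT, frames=[2,1,3] (faults so far: 4)
  step 7: ref 4 -> FAULT, evict 1, frames=[2,4,3] (faults so far: 5)
  step 8: ref 3 -> HIT, frames=[2,4,3] (faults so far: 5)
  step 9: ref 2 -> HIT, frames=[2,4,3] (faults so far: 5)
  LRU total faults: 5
--- Optimal ---
  step 0: ref 4 -> FAULT, frames=[4,-,-] (faults so far: 1)
  step 1: ref 4 -> HIT, frames=[4,-,-] (faults so far: 1)
  step 2: ref 1 -> FAULT, frames=[4,1,-] (faults so far: 2)
  step 3: ref 3 -> FAULT, frames=[4,1,3] (faults so far: 3)
  step 4: ref 2 -> FAULT, evict 1, frames=[4,2,3] (faults so far: 4)
  step 5: ref 3 -> HIT, frames=[4,2,3] (faults so far: 4)
  step 6: ref 2 -> HIT, frames=[4,2,3] (faults so far: 4)
  step 7: ref 4 -> HIT, frames=[4,2,3] (faults so far: 4)
  step 8: ref 3 -> HIT, frames=[4,2,3] (faults so far: 4)
  step 9: ref 2 -> HIT, frames=[4,2,3] (faults so far: 4)
  Optimal total faults: 4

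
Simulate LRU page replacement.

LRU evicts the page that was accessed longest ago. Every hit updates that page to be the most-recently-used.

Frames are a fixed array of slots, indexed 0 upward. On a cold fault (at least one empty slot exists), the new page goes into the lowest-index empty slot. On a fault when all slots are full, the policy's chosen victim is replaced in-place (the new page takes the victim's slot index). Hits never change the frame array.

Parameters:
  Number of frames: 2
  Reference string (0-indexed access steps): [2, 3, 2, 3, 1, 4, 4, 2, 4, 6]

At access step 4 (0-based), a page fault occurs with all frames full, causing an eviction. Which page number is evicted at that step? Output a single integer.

Step 0: ref 2 -> FAULT, frames=[2,-]
Step 1: ref 3 -> FAULT, frames=[2,3]
Step 2: ref 2 -> HIT, frames=[2,3]
Step 3: ref 3 -> HIT, frames=[2,3]
Step 4: ref 1 -> FAULT, evict 2, frames=[1,3]
At step 4: evicted page 2

Answer: 2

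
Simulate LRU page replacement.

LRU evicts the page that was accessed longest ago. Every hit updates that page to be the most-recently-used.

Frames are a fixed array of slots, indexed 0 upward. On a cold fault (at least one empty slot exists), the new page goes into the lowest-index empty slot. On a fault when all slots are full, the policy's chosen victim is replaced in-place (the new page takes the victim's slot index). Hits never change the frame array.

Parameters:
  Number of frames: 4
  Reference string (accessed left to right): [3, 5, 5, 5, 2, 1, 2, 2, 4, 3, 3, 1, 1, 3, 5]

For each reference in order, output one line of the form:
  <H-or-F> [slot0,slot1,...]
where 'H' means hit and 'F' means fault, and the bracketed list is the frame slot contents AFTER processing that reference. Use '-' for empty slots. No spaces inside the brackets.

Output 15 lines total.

F [3,-,-,-]
F [3,5,-,-]
H [3,5,-,-]
H [3,5,-,-]
F [3,5,2,-]
F [3,5,2,1]
H [3,5,2,1]
H [3,5,2,1]
F [4,5,2,1]
F [4,3,2,1]
H [4,3,2,1]
H [4,3,2,1]
H [4,3,2,1]
H [4,3,2,1]
F [4,3,5,1]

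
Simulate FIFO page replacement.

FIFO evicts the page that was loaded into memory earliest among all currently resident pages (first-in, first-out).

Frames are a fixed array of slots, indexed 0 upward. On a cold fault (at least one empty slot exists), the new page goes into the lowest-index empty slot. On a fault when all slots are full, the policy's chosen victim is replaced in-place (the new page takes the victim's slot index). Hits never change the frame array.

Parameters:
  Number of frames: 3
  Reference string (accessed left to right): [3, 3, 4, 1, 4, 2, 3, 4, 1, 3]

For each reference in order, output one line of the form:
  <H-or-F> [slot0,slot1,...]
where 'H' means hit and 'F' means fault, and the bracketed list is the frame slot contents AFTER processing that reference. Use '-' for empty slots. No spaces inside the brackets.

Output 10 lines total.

F [3,-,-]
H [3,-,-]
F [3,4,-]
F [3,4,1]
H [3,4,1]
F [2,4,1]
F [2,3,1]
F [2,3,4]
F [1,3,4]
H [1,3,4]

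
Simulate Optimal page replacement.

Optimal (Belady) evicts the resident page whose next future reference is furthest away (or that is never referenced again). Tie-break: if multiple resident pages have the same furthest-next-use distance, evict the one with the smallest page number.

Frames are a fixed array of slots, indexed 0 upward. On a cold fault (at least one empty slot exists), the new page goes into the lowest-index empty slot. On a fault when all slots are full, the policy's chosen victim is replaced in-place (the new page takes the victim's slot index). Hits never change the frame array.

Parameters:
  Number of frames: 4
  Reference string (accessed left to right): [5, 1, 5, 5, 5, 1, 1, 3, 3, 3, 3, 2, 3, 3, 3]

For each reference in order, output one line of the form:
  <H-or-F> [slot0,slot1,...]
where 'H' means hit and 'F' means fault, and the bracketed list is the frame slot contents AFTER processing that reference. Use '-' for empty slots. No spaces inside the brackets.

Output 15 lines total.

F [5,-,-,-]
F [5,1,-,-]
H [5,1,-,-]
H [5,1,-,-]
H [5,1,-,-]
H [5,1,-,-]
H [5,1,-,-]
F [5,1,3,-]
H [5,1,3,-]
H [5,1,3,-]
H [5,1,3,-]
F [5,1,3,2]
H [5,1,3,2]
H [5,1,3,2]
H [5,1,3,2]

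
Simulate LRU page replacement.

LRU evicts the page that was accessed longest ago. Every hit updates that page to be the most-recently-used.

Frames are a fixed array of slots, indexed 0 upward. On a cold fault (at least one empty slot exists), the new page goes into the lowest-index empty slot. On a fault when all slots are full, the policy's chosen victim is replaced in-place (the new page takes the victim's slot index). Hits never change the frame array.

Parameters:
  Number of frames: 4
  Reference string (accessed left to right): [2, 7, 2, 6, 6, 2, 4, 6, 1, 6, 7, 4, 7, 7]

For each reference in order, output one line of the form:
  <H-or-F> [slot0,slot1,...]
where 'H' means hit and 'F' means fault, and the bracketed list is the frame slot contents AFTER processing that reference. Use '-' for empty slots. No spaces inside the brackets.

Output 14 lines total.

F [2,-,-,-]
F [2,7,-,-]
H [2,7,-,-]
F [2,7,6,-]
H [2,7,6,-]
H [2,7,6,-]
F [2,7,6,4]
H [2,7,6,4]
F [2,1,6,4]
H [2,1,6,4]
F [7,1,6,4]
H [7,1,6,4]
H [7,1,6,4]
H [7,1,6,4]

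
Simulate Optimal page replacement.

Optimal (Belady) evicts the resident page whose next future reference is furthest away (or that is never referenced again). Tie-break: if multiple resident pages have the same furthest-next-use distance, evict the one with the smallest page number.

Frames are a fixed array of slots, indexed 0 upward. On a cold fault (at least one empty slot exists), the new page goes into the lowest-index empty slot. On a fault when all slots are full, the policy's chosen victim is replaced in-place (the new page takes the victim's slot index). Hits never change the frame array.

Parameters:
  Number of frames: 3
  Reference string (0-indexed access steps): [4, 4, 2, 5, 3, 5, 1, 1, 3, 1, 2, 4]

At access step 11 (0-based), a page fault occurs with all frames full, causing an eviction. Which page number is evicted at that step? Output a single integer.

Answer: 1

Derivation:
Step 0: ref 4 -> FAULT, frames=[4,-,-]
Step 1: ref 4 -> HIT, frames=[4,-,-]
Step 2: ref 2 -> FAULT, frames=[4,2,-]
Step 3: ref 5 -> FAULT, frames=[4,2,5]
Step 4: ref 3 -> FAULT, evict 4, frames=[3,2,5]
Step 5: ref 5 -> HIT, frames=[3,2,5]
Step 6: ref 1 -> FAULT, evict 5, frames=[3,2,1]
Step 7: ref 1 -> HIT, frames=[3,2,1]
Step 8: ref 3 -> HIT, frames=[3,2,1]
Step 9: ref 1 -> HIT, frames=[3,2,1]
Step 10: ref 2 -> HIT, frames=[3,2,1]
Step 11: ref 4 -> FAULT, evict 1, frames=[3,2,4]
At step 11: evicted page 1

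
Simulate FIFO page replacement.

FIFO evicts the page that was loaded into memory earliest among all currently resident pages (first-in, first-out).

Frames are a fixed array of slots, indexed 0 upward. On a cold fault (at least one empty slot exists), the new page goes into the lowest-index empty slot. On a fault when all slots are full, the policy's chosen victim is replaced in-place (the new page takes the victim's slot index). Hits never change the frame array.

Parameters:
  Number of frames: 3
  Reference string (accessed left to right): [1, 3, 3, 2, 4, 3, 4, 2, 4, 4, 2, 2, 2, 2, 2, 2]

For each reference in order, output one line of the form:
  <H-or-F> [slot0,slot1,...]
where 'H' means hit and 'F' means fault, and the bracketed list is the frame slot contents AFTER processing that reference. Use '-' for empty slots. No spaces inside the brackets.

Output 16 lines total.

F [1,-,-]
F [1,3,-]
H [1,3,-]
F [1,3,2]
F [4,3,2]
H [4,3,2]
H [4,3,2]
H [4,3,2]
H [4,3,2]
H [4,3,2]
H [4,3,2]
H [4,3,2]
H [4,3,2]
H [4,3,2]
H [4,3,2]
H [4,3,2]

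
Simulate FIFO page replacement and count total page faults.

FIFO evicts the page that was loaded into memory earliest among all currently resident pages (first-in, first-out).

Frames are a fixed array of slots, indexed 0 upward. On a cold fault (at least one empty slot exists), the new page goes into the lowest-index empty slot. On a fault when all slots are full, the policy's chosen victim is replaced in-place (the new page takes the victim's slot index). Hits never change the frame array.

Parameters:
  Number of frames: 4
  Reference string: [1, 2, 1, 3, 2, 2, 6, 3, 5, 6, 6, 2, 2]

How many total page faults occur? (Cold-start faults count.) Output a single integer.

Answer: 5

Derivation:
Step 0: ref 1 → FAULT, frames=[1,-,-,-]
Step 1: ref 2 → FAULT, frames=[1,2,-,-]
Step 2: ref 1 → HIT, frames=[1,2,-,-]
Step 3: ref 3 → FAULT, frames=[1,2,3,-]
Step 4: ref 2 → HIT, frames=[1,2,3,-]
Step 5: ref 2 → HIT, frames=[1,2,3,-]
Step 6: ref 6 → FAULT, frames=[1,2,3,6]
Step 7: ref 3 → HIT, frames=[1,2,3,6]
Step 8: ref 5 → FAULT (evict 1), frames=[5,2,3,6]
Step 9: ref 6 → HIT, frames=[5,2,3,6]
Step 10: ref 6 → HIT, frames=[5,2,3,6]
Step 11: ref 2 → HIT, frames=[5,2,3,6]
Step 12: ref 2 → HIT, frames=[5,2,3,6]
Total faults: 5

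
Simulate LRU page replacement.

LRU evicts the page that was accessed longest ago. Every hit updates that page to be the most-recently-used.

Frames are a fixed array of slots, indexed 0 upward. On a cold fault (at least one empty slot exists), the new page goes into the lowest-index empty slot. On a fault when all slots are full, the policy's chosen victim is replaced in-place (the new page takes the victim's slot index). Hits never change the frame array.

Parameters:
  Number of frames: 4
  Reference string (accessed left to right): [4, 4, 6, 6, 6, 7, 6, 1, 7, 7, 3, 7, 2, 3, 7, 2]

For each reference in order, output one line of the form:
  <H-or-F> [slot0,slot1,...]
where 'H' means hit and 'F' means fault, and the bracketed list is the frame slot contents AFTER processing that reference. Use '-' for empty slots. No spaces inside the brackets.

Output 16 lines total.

F [4,-,-,-]
H [4,-,-,-]
F [4,6,-,-]
H [4,6,-,-]
H [4,6,-,-]
F [4,6,7,-]
H [4,6,7,-]
F [4,6,7,1]
H [4,6,7,1]
H [4,6,7,1]
F [3,6,7,1]
H [3,6,7,1]
F [3,2,7,1]
H [3,2,7,1]
H [3,2,7,1]
H [3,2,7,1]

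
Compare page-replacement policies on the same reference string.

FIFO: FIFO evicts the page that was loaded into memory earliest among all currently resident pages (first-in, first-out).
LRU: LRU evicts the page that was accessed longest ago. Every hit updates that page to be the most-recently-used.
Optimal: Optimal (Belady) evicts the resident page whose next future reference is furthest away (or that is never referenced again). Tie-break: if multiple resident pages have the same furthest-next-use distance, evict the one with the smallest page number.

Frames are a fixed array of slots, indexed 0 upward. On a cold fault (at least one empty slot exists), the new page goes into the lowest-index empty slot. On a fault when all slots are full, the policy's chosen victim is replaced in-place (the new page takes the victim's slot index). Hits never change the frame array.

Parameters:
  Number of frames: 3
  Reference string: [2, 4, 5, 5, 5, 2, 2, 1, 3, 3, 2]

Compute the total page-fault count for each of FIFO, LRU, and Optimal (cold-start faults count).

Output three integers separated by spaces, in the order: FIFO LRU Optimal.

--- FIFO ---
  step 0: ref 2 -> FAULT, frames=[2,-,-] (faults so far: 1)
  step 1: ref 4 -> FAULT, frames=[2,4,-] (faults so far: 2)
  step 2: ref 5 -> FAULT, frames=[2,4,5] (faults so far: 3)
  step 3: ref 5 -> HIT, frames=[2,4,5] (faults so far: 3)
  step 4: ref 5 -> HIT, frames=[2,4,5] (faults so far: 3)
  step 5: ref 2 -> HIT, frames=[2,4,5] (faults so far: 3)
  step 6: ref 2 -> HIT, frames=[2,4,5] (faults so far: 3)
  step 7: ref 1 -> FAULT, evict 2, frames=[1,4,5] (faults so far: 4)
  step 8: ref 3 -> FAULT, evict 4, frames=[1,3,5] (faults so far: 5)
  step 9: ref 3 -> HIT, frames=[1,3,5] (faults so far: 5)
  step 10: ref 2 -> FAULT, evict 5, frames=[1,3,2] (faults so far: 6)
  FIFO total faults: 6
--- LRU ---
  step 0: ref 2 -> FAULT, frames=[2,-,-] (faults so far: 1)
  step 1: ref 4 -> FAULT, frames=[2,4,-] (faults so far: 2)
  step 2: ref 5 -> FAULT, frames=[2,4,5] (faults so far: 3)
  step 3: ref 5 -> HIT, frames=[2,4,5] (faults so far: 3)
  step 4: ref 5 -> HIT, frames=[2,4,5] (faults so far: 3)
  step 5: ref 2 -> HIT, frames=[2,4,5] (faults so far: 3)
  step 6: ref 2 -> HIT, frames=[2,4,5] (faults so far: 3)
  step 7: ref 1 -> FAULT, evict 4, frames=[2,1,5] (faults so far: 4)
  step 8: ref 3 -> FAULT, evict 5, frames=[2,1,3] (faults so far: 5)
  step 9: ref 3 -> HIT, frames=[2,1,3] (faults so far: 5)
  step 10: ref 2 -> HIT, frames=[2,1,3] (faults so far: 5)
  LRU total faults: 5
--- Optimal ---
  step 0: ref 2 -> FAULT, frames=[2,-,-] (faults so far: 1)
  step 1: ref 4 -> FAULT, frames=[2,4,-] (faults so far: 2)
  step 2: ref 5 -> FAULT, frames=[2,4,5] (faults so far: 3)
  step 3: ref 5 -> HIT, frames=[2,4,5] (faults so far: 3)
  step 4: ref 5 -> HIT, frames=[2,4,5] (faults so far: 3)
  step 5: ref 2 -> HIT, frames=[2,4,5] (faults so far: 3)
  step 6: ref 2 -> HIT, frames=[2,4,5] (faults so far: 3)
  step 7: ref 1 -> FAULT, evict 4, frames=[2,1,5] (faults so far: 4)
  step 8: ref 3 -> FAULT, evict 1, frames=[2,3,5] (faults so far: 5)
  step 9: ref 3 -> HIT, frames=[2,3,5] (faults so far: 5)
  step 10: ref 2 -> HIT, frames=[2,3,5] (faults so far: 5)
  Optimal total faults: 5

Answer: 6 5 5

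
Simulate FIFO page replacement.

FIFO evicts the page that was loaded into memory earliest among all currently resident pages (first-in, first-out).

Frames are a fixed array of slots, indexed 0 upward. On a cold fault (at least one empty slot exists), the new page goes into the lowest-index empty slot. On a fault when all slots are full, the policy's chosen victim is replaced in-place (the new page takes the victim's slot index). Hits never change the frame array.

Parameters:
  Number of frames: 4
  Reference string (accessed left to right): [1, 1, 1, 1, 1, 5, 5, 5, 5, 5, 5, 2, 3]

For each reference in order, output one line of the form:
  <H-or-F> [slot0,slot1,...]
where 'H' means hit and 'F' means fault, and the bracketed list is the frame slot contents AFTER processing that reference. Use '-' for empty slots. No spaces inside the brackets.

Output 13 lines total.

F [1,-,-,-]
H [1,-,-,-]
H [1,-,-,-]
H [1,-,-,-]
H [1,-,-,-]
F [1,5,-,-]
H [1,5,-,-]
H [1,5,-,-]
H [1,5,-,-]
H [1,5,-,-]
H [1,5,-,-]
F [1,5,2,-]
F [1,5,2,3]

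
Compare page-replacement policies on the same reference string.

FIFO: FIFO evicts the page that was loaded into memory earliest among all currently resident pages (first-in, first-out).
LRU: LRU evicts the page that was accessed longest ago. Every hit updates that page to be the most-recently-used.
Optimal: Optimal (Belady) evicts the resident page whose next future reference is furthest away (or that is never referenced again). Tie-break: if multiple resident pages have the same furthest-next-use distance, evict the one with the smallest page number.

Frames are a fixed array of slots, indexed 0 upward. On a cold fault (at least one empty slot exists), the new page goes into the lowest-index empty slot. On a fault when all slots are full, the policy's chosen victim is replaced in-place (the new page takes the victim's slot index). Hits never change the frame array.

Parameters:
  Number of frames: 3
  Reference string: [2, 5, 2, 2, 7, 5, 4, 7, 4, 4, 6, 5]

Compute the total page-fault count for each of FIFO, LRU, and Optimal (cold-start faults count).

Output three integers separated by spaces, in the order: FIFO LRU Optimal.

Answer: 6 6 5

Derivation:
--- FIFO ---
  step 0: ref 2 -> FAULT, frames=[2,-,-] (faults so far: 1)
  step 1: ref 5 -> FAULT, frames=[2,5,-] (faults so far: 2)
  step 2: ref 2 -> HIT, frames=[2,5,-] (faults so far: 2)
  step 3: ref 2 -> HIT, frames=[2,5,-] (faults so far: 2)
  step 4: ref 7 -> FAULT, frames=[2,5,7] (faults so far: 3)
  step 5: ref 5 -> HIT, frames=[2,5,7] (faults so far: 3)
  step 6: ref 4 -> FAULT, evict 2, frames=[4,5,7] (faults so far: 4)
  step 7: ref 7 -> HIT, frames=[4,5,7] (faults so far: 4)
  step 8: ref 4 -> HIT, frames=[4,5,7] (faults so far: 4)
  step 9: ref 4 -> HIT, frames=[4,5,7] (faults so far: 4)
  step 10: ref 6 -> FAULT, evict 5, frames=[4,6,7] (faults so far: 5)
  step 11: ref 5 -> FAULT, evict 7, frames=[4,6,5] (faults so far: 6)
  FIFO total faults: 6
--- LRU ---
  step 0: ref 2 -> FAULT, frames=[2,-,-] (faults so far: 1)
  step 1: ref 5 -> FAULT, frames=[2,5,-] (faults so far: 2)
  step 2: ref 2 -> HIT, frames=[2,5,-] (faults so far: 2)
  step 3: ref 2 -> HIT, frames=[2,5,-] (faults so far: 2)
  step 4: ref 7 -> FAULT, frames=[2,5,7] (faults so far: 3)
  step 5: ref 5 -> HIT, frames=[2,5,7] (faults so far: 3)
  step 6: ref 4 -> FAULT, evict 2, frames=[4,5,7] (faults so far: 4)
  step 7: ref 7 -> HIT, frames=[4,5,7] (faults so far: 4)
  step 8: ref 4 -> HIT, frames=[4,5,7] (faults so far: 4)
  step 9: ref 4 -> HIT, frames=[4,5,7] (faults so far: 4)
  step 10: ref 6 -> FAULT, evict 5, frames=[4,6,7] (faults so far: 5)
  step 11: ref 5 -> FAULT, evict 7, frames=[4,6,5] (faults so far: 6)
  LRU total faults: 6
--- Optimal ---
  step 0: ref 2 -> FAULT, frames=[2,-,-] (faults so far: 1)
  step 1: ref 5 -> FAULT, frames=[2,5,-] (faults so far: 2)
  step 2: ref 2 -> HIT, frames=[2,5,-] (faults so far: 2)
  step 3: ref 2 -> HIT, frames=[2,5,-] (faults so far: 2)
  step 4: ref 7 -> FAULT, frames=[2,5,7] (faults so far: 3)
  step 5: ref 5 -> HIT, frames=[2,5,7] (faults so far: 3)
  step 6: ref 4 -> FAULT, evict 2, frames=[4,5,7] (faults so far: 4)
  step 7: ref 7 -> HIT, frames=[4,5,7] (faults so far: 4)
  step 8: ref 4 -> HIT, frames=[4,5,7] (faults so far: 4)
  step 9: ref 4 -> HIT, frames=[4,5,7] (faults so far: 4)
  step 10: ref 6 -> FAULT, evict 4, frames=[6,5,7] (faults so far: 5)
  step 11: ref 5 -> HIT, frames=[6,5,7] (faults so far: 5)
  Optimal total faults: 5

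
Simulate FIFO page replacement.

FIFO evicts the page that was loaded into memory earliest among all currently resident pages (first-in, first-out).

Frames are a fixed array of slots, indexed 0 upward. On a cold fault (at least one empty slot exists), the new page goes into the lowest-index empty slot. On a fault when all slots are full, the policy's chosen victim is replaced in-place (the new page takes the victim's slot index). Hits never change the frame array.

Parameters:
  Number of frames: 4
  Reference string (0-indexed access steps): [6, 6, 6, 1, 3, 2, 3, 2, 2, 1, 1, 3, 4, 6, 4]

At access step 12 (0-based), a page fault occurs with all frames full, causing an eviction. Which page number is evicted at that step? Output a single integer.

Answer: 6

Derivation:
Step 0: ref 6 -> FAULT, frames=[6,-,-,-]
Step 1: ref 6 -> HIT, frames=[6,-,-,-]
Step 2: ref 6 -> HIT, frames=[6,-,-,-]
Step 3: ref 1 -> FAULT, frames=[6,1,-,-]
Step 4: ref 3 -> FAULT, frames=[6,1,3,-]
Step 5: ref 2 -> FAULT, frames=[6,1,3,2]
Step 6: ref 3 -> HIT, frames=[6,1,3,2]
Step 7: ref 2 -> HIT, frames=[6,1,3,2]
Step 8: ref 2 -> HIT, frames=[6,1,3,2]
Step 9: ref 1 -> HIT, frames=[6,1,3,2]
Step 10: ref 1 -> HIT, frames=[6,1,3,2]
Step 11: ref 3 -> HIT, frames=[6,1,3,2]
Step 12: ref 4 -> FAULT, evict 6, frames=[4,1,3,2]
At step 12: evicted page 6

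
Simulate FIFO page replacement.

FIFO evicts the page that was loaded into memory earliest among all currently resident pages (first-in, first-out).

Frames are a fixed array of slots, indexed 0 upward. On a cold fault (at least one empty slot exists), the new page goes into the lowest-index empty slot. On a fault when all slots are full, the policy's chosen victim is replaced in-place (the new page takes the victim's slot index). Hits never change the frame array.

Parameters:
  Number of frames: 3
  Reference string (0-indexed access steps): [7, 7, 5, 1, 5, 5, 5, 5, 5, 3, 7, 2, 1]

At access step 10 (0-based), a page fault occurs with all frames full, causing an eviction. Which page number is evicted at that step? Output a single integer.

Answer: 5

Derivation:
Step 0: ref 7 -> FAULT, frames=[7,-,-]
Step 1: ref 7 -> HIT, frames=[7,-,-]
Step 2: ref 5 -> FAULT, frames=[7,5,-]
Step 3: ref 1 -> FAULT, frames=[7,5,1]
Step 4: ref 5 -> HIT, frames=[7,5,1]
Step 5: ref 5 -> HIT, frames=[7,5,1]
Step 6: ref 5 -> HIT, frames=[7,5,1]
Step 7: ref 5 -> HIT, frames=[7,5,1]
Step 8: ref 5 -> HIT, frames=[7,5,1]
Step 9: ref 3 -> FAULT, evict 7, frames=[3,5,1]
Step 10: ref 7 -> FAULT, evict 5, frames=[3,7,1]
At step 10: evicted page 5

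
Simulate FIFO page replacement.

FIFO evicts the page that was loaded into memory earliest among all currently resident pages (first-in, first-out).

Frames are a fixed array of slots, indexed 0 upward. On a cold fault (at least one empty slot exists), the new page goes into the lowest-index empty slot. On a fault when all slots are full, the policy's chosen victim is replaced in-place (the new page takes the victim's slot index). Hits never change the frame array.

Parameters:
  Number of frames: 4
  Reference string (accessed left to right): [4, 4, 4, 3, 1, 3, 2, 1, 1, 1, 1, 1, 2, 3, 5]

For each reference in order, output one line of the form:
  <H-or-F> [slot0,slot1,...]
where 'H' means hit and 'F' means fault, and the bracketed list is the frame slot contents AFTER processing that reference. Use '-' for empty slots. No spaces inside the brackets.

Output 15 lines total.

F [4,-,-,-]
H [4,-,-,-]
H [4,-,-,-]
F [4,3,-,-]
F [4,3,1,-]
H [4,3,1,-]
F [4,3,1,2]
H [4,3,1,2]
H [4,3,1,2]
H [4,3,1,2]
H [4,3,1,2]
H [4,3,1,2]
H [4,3,1,2]
H [4,3,1,2]
F [5,3,1,2]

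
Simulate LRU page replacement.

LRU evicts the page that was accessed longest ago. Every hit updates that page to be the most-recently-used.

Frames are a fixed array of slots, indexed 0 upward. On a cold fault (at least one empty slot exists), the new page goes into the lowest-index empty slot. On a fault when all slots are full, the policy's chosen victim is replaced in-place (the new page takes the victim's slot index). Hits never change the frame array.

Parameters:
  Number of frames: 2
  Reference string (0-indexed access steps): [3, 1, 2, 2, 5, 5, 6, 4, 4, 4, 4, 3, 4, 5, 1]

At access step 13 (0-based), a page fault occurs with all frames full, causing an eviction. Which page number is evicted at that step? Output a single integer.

Step 0: ref 3 -> FAULT, frames=[3,-]
Step 1: ref 1 -> FAULT, frames=[3,1]
Step 2: ref 2 -> FAULT, evict 3, frames=[2,1]
Step 3: ref 2 -> HIT, frames=[2,1]
Step 4: ref 5 -> FAULT, evict 1, frames=[2,5]
Step 5: ref 5 -> HIT, frames=[2,5]
Step 6: ref 6 -> FAULT, evict 2, frames=[6,5]
Step 7: ref 4 -> FAULT, evict 5, frames=[6,4]
Step 8: ref 4 -> HIT, frames=[6,4]
Step 9: ref 4 -> HIT, frames=[6,4]
Step 10: ref 4 -> HIT, frames=[6,4]
Step 11: ref 3 -> FAULT, evict 6, frames=[3,4]
Step 12: ref 4 -> HIT, frames=[3,4]
Step 13: ref 5 -> FAULT, evict 3, frames=[5,4]
At step 13: evicted page 3

Answer: 3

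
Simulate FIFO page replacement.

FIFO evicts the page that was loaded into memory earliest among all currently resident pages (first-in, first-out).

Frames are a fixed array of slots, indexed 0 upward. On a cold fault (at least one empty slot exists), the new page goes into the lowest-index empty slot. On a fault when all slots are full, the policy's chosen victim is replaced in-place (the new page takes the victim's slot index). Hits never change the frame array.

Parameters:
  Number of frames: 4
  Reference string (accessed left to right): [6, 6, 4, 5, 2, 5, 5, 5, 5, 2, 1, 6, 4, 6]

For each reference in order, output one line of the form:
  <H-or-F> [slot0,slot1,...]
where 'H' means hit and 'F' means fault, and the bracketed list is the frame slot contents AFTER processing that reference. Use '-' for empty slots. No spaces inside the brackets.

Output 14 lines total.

F [6,-,-,-]
H [6,-,-,-]
F [6,4,-,-]
F [6,4,5,-]
F [6,4,5,2]
H [6,4,5,2]
H [6,4,5,2]
H [6,4,5,2]
H [6,4,5,2]
H [6,4,5,2]
F [1,4,5,2]
F [1,6,5,2]
F [1,6,4,2]
H [1,6,4,2]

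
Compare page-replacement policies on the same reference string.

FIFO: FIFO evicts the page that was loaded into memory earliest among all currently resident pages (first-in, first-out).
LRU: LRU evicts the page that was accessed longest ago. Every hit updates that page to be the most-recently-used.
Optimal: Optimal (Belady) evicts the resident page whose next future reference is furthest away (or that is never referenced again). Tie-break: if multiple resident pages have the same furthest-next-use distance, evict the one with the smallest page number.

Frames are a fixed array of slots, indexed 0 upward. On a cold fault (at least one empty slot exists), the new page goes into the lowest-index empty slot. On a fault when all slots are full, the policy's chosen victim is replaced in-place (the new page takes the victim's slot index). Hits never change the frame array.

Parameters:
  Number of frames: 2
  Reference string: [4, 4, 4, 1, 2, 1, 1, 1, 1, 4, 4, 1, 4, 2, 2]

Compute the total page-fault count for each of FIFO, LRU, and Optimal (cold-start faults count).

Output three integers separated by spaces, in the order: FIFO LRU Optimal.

--- FIFO ---
  step 0: ref 4 -> FAULT, frames=[4,-] (faults so far: 1)
  step 1: ref 4 -> HIT, frames=[4,-] (faults so far: 1)
  step 2: ref 4 -> HIT, frames=[4,-] (faults so far: 1)
  step 3: ref 1 -> FAULT, frames=[4,1] (faults so far: 2)
  step 4: ref 2 -> FAULT, evict 4, frames=[2,1] (faults so far: 3)
  step 5: ref 1 -> HIT, frames=[2,1] (faults so far: 3)
  step 6: ref 1 -> HIT, frames=[2,1] (faults so far: 3)
  step 7: ref 1 -> HIT, frames=[2,1] (faults so far: 3)
  step 8: ref 1 -> HIT, frames=[2,1] (faults so far: 3)
  step 9: ref 4 -> FAULT, evict 1, frames=[2,4] (faults so far: 4)
  step 10: ref 4 -> HIT, frames=[2,4] (faults so far: 4)
  step 11: ref 1 -> FAULT, evict 2, frames=[1,4] (faults so far: 5)
  step 12: ref 4 -> HIT, frames=[1,4] (faults so far: 5)
  step 13: ref 2 -> FAULT, evict 4, frames=[1,2] (faults so far: 6)
  step 14: ref 2 -> HIT, frames=[1,2] (faults so far: 6)
  FIFO total faults: 6
--- LRU ---
  step 0: ref 4 -> FAULT, frames=[4,-] (faults so far: 1)
  step 1: ref 4 -> HIT, frames=[4,-] (faults so far: 1)
  step 2: ref 4 -> HIT, frames=[4,-] (faults so far: 1)
  step 3: ref 1 -> FAULT, frames=[4,1] (faults so far: 2)
  step 4: ref 2 -> FAULT, evict 4, frames=[2,1] (faults so far: 3)
  step 5: ref 1 -> HIT, frames=[2,1] (faults so far: 3)
  step 6: ref 1 -> HIT, frames=[2,1] (faults so far: 3)
  step 7: ref 1 -> HIT, frames=[2,1] (faults so far: 3)
  step 8: ref 1 -> HIT, frames=[2,1] (faults so far: 3)
  step 9: ref 4 -> FAULT, evict 2, frames=[4,1] (faults so far: 4)
  step 10: ref 4 -> HIT, frames=[4,1] (faults so far: 4)
  step 11: ref 1 -> HIT, frames=[4,1] (faults so far: 4)
  step 12: ref 4 -> HIT, frames=[4,1] (faults so far: 4)
  step 13: ref 2 -> FAULT, evict 1, frames=[4,2] (faults so far: 5)
  step 14: ref 2 -> HIT, frames=[4,2] (faults so far: 5)
  LRU total faults: 5
--- Optimal ---
  step 0: ref 4 -> FAULT, frames=[4,-] (faults so far: 1)
  step 1: ref 4 -> HIT, frames=[4,-] (faults so far: 1)
  step 2: ref 4 -> HIT, frames=[4,-] (faults so far: 1)
  step 3: ref 1 -> FAULT, frames=[4,1] (faults so far: 2)
  step 4: ref 2 -> FAULT, evict 4, frames=[2,1] (faults so far: 3)
  step 5: ref 1 -> HIT, frames=[2,1] (faults so far: 3)
  step 6: ref 1 -> HIT, frames=[2,1] (faults so far: 3)
  step 7: ref 1 -> HIT, frames=[2,1] (faults so far: 3)
  step 8: ref 1 -> HIT, frames=[2,1] (faults so far: 3)
  step 9: ref 4 -> FAULT, evict 2, frames=[4,1] (faults so far: 4)
  step 10: ref 4 -> HIT, frames=[4,1] (faults so far: 4)
  step 11: ref 1 -> HIT, frames=[4,1] (faults so far: 4)
  step 12: ref 4 -> HIT, frames=[4,1] (faults so far: 4)
  step 13: ref 2 -> FAULT, evict 1, frames=[4,2] (faults so far: 5)
  step 14: ref 2 -> HIT, frames=[4,2] (faults so far: 5)
  Optimal total faults: 5

Answer: 6 5 5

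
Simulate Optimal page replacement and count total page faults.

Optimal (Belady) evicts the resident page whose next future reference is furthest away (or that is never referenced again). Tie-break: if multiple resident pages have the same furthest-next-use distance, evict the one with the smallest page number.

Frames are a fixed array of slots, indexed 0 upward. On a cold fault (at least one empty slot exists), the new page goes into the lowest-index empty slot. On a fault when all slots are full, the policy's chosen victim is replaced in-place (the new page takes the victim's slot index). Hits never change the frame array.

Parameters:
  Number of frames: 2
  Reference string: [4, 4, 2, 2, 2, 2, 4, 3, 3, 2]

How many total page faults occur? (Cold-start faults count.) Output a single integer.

Answer: 3

Derivation:
Step 0: ref 4 → FAULT, frames=[4,-]
Step 1: ref 4 → HIT, frames=[4,-]
Step 2: ref 2 → FAULT, frames=[4,2]
Step 3: ref 2 → HIT, frames=[4,2]
Step 4: ref 2 → HIT, frames=[4,2]
Step 5: ref 2 → HIT, frames=[4,2]
Step 6: ref 4 → HIT, frames=[4,2]
Step 7: ref 3 → FAULT (evict 4), frames=[3,2]
Step 8: ref 3 → HIT, frames=[3,2]
Step 9: ref 2 → HIT, frames=[3,2]
Total faults: 3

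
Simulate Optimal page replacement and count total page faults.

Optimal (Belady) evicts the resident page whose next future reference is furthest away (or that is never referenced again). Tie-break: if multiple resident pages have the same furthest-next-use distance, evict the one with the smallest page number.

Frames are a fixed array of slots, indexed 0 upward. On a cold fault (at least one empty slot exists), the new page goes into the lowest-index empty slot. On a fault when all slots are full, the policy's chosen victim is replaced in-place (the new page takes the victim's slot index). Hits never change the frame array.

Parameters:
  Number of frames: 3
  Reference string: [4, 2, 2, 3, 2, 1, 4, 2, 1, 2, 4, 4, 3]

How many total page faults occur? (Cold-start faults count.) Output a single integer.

Step 0: ref 4 → FAULT, frames=[4,-,-]
Step 1: ref 2 → FAULT, frames=[4,2,-]
Step 2: ref 2 → HIT, frames=[4,2,-]
Step 3: ref 3 → FAULT, frames=[4,2,3]
Step 4: ref 2 → HIT, frames=[4,2,3]
Step 5: ref 1 → FAULT (evict 3), frames=[4,2,1]
Step 6: ref 4 → HIT, frames=[4,2,1]
Step 7: ref 2 → HIT, frames=[4,2,1]
Step 8: ref 1 → HIT, frames=[4,2,1]
Step 9: ref 2 → HIT, frames=[4,2,1]
Step 10: ref 4 → HIT, frames=[4,2,1]
Step 11: ref 4 → HIT, frames=[4,2,1]
Step 12: ref 3 → FAULT (evict 1), frames=[4,2,3]
Total faults: 5

Answer: 5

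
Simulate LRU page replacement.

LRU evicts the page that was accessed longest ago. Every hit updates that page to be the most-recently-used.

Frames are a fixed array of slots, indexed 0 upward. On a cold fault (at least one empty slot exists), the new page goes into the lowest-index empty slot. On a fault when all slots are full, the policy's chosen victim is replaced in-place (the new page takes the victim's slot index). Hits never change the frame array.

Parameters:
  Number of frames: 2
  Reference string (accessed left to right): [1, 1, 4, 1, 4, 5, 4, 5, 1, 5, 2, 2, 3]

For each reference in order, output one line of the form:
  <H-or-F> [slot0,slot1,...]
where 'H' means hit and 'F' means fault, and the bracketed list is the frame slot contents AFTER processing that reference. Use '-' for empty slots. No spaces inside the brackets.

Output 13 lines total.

F [1,-]
H [1,-]
F [1,4]
H [1,4]
H [1,4]
F [5,4]
H [5,4]
H [5,4]
F [5,1]
H [5,1]
F [5,2]
H [5,2]
F [3,2]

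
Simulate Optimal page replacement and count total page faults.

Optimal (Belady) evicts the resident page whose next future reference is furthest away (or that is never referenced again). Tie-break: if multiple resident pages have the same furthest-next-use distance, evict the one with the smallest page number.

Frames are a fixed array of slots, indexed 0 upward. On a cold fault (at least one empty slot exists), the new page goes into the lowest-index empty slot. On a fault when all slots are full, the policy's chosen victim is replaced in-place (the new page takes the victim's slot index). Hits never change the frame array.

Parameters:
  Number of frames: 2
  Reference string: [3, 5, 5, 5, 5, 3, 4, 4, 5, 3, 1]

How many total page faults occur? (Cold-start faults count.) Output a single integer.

Answer: 5

Derivation:
Step 0: ref 3 → FAULT, frames=[3,-]
Step 1: ref 5 → FAULT, frames=[3,5]
Step 2: ref 5 → HIT, frames=[3,5]
Step 3: ref 5 → HIT, frames=[3,5]
Step 4: ref 5 → HIT, frames=[3,5]
Step 5: ref 3 → HIT, frames=[3,5]
Step 6: ref 4 → FAULT (evict 3), frames=[4,5]
Step 7: ref 4 → HIT, frames=[4,5]
Step 8: ref 5 → HIT, frames=[4,5]
Step 9: ref 3 → FAULT (evict 4), frames=[3,5]
Step 10: ref 1 → FAULT (evict 3), frames=[1,5]
Total faults: 5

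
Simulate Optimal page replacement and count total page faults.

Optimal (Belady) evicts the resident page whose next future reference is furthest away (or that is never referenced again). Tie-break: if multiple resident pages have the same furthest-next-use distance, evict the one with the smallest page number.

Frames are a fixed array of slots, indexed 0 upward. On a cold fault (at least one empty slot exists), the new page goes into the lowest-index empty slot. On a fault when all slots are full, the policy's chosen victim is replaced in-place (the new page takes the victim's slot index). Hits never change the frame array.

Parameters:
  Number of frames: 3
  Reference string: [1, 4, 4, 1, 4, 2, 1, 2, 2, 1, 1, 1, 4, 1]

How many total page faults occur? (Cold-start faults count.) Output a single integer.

Answer: 3

Derivation:
Step 0: ref 1 → FAULT, frames=[1,-,-]
Step 1: ref 4 → FAULT, frames=[1,4,-]
Step 2: ref 4 → HIT, frames=[1,4,-]
Step 3: ref 1 → HIT, frames=[1,4,-]
Step 4: ref 4 → HIT, frames=[1,4,-]
Step 5: ref 2 → FAULT, frames=[1,4,2]
Step 6: ref 1 → HIT, frames=[1,4,2]
Step 7: ref 2 → HIT, frames=[1,4,2]
Step 8: ref 2 → HIT, frames=[1,4,2]
Step 9: ref 1 → HIT, frames=[1,4,2]
Step 10: ref 1 → HIT, frames=[1,4,2]
Step 11: ref 1 → HIT, frames=[1,4,2]
Step 12: ref 4 → HIT, frames=[1,4,2]
Step 13: ref 1 → HIT, frames=[1,4,2]
Total faults: 3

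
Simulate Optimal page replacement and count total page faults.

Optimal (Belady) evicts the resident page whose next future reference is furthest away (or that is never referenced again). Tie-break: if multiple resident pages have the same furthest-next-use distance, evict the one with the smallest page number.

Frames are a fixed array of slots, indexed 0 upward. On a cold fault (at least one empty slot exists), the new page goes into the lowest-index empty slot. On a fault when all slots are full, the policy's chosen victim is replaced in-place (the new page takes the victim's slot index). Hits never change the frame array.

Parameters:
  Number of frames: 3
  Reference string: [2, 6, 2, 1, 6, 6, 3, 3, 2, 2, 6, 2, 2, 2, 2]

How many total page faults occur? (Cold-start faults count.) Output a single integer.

Step 0: ref 2 → FAULT, frames=[2,-,-]
Step 1: ref 6 → FAULT, frames=[2,6,-]
Step 2: ref 2 → HIT, frames=[2,6,-]
Step 3: ref 1 → FAULT, frames=[2,6,1]
Step 4: ref 6 → HIT, frames=[2,6,1]
Step 5: ref 6 → HIT, frames=[2,6,1]
Step 6: ref 3 → FAULT (evict 1), frames=[2,6,3]
Step 7: ref 3 → HIT, frames=[2,6,3]
Step 8: ref 2 → HIT, frames=[2,6,3]
Step 9: ref 2 → HIT, frames=[2,6,3]
Step 10: ref 6 → HIT, frames=[2,6,3]
Step 11: ref 2 → HIT, frames=[2,6,3]
Step 12: ref 2 → HIT, frames=[2,6,3]
Step 13: ref 2 → HIT, frames=[2,6,3]
Step 14: ref 2 → HIT, frames=[2,6,3]
Total faults: 4

Answer: 4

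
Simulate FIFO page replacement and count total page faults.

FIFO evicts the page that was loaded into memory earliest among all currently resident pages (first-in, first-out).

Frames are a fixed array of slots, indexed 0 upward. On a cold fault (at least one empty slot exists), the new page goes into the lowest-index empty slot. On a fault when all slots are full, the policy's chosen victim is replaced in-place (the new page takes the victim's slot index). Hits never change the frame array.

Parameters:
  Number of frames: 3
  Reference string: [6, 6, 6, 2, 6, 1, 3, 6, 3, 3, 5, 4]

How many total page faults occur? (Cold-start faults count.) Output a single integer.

Step 0: ref 6 → FAULT, frames=[6,-,-]
Step 1: ref 6 → HIT, frames=[6,-,-]
Step 2: ref 6 → HIT, frames=[6,-,-]
Step 3: ref 2 → FAULT, frames=[6,2,-]
Step 4: ref 6 → HIT, frames=[6,2,-]
Step 5: ref 1 → FAULT, frames=[6,2,1]
Step 6: ref 3 → FAULT (evict 6), frames=[3,2,1]
Step 7: ref 6 → FAULT (evict 2), frames=[3,6,1]
Step 8: ref 3 → HIT, frames=[3,6,1]
Step 9: ref 3 → HIT, frames=[3,6,1]
Step 10: ref 5 → FAULT (evict 1), frames=[3,6,5]
Step 11: ref 4 → FAULT (evict 3), frames=[4,6,5]
Total faults: 7

Answer: 7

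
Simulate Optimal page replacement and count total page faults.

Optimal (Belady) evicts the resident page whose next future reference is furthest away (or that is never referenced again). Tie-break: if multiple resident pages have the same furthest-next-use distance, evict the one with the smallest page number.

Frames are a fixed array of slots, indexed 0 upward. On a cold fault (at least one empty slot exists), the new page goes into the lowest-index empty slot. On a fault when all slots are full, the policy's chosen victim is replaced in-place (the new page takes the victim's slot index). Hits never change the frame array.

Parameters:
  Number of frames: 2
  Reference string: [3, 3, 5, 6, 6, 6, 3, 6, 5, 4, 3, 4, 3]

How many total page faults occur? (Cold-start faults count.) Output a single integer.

Step 0: ref 3 → FAULT, frames=[3,-]
Step 1: ref 3 → HIT, frames=[3,-]
Step 2: ref 5 → FAULT, frames=[3,5]
Step 3: ref 6 → FAULT (evict 5), frames=[3,6]
Step 4: ref 6 → HIT, frames=[3,6]
Step 5: ref 6 → HIT, frames=[3,6]
Step 6: ref 3 → HIT, frames=[3,6]
Step 7: ref 6 → HIT, frames=[3,6]
Step 8: ref 5 → FAULT (evict 6), frames=[3,5]
Step 9: ref 4 → FAULT (evict 5), frames=[3,4]
Step 10: ref 3 → HIT, frames=[3,4]
Step 11: ref 4 → HIT, frames=[3,4]
Step 12: ref 3 → HIT, frames=[3,4]
Total faults: 5

Answer: 5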